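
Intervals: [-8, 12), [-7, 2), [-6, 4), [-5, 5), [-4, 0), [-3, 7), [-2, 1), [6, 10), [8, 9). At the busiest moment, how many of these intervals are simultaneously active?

At -2, 7 of the intervals are simultaneously active.
No point has more.

7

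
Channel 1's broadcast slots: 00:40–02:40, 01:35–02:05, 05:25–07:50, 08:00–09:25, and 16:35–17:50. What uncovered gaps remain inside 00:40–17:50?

Covered (merged): 00:40–02:40, 05:25–07:50, 08:00–09:25, 16:35–17:50.
Complement within 00:40–17:50: 02:40–05:25, 07:50–08:00, 09:25–16:35.

02:40–05:25, 07:50–08:00, 09:25–16:35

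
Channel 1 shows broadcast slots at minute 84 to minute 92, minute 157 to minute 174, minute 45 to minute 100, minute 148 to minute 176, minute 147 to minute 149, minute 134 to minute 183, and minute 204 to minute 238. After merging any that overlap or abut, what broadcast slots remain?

Sort by start: minute 45 to minute 100, minute 84 to minute 92, minute 134 to minute 183, minute 147 to minute 149, minute 148 to minute 176, minute 157 to minute 174, minute 204 to minute 238.
minute 84 to minute 92 overlaps/touches minute 45 to minute 100 → extend to minute 45 to minute 100.
minute 134 to minute 183 is disjoint → start new block.
minute 147 to minute 149 overlaps/touches minute 134 to minute 183 → extend to minute 134 to minute 183.
minute 148 to minute 176 overlaps/touches minute 134 to minute 183 → extend to minute 134 to minute 183.
minute 157 to minute 174 overlaps/touches minute 134 to minute 183 → extend to minute 134 to minute 183.
minute 204 to minute 238 is disjoint → start new block.

minute 45 to minute 100, minute 134 to minute 183, minute 204 to minute 238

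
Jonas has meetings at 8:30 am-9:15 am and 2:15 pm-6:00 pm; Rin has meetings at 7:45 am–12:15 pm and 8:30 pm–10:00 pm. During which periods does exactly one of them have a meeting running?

A but not B: 2:15 pm–6:00 pm.
B but not A: 7:45 am–8:30 am, 9:15 am–12:15 pm, 8:30 pm–10:00 pm.
Combining gives A △ B.

7:45 am–8:30 am, 9:15 am–12:15 pm, 2:15 pm–6:00 pm, 8:30 pm–10:00 pm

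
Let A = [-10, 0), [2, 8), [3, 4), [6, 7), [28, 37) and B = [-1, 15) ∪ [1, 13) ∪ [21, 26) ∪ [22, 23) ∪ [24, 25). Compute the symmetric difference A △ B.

[-10, -1) ∪ [0, 2) ∪ [8, 15) ∪ [21, 26) ∪ [28, 37)

A, merged: [-10, 0), [2, 8), [28, 37).
B, merged: [-1, 15), [21, 26).
A \ B = [-10, -1), [28, 37).
B \ A = [0, 2), [8, 15), [21, 26).
Union of the two gives the symmetric difference.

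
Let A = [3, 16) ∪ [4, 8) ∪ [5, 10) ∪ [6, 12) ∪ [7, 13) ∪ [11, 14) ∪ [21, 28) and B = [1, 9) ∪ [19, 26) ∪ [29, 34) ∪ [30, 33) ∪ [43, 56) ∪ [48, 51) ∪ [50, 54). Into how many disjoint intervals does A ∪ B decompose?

4

Merge the first list: [3, 16), [21, 28).
Merge the second list: [1, 9), [19, 26), [29, 34), [43, 56).
A ∪ B = [1, 16), [19, 28), [29, 34), [43, 56).
That is 4 disjoint pieces.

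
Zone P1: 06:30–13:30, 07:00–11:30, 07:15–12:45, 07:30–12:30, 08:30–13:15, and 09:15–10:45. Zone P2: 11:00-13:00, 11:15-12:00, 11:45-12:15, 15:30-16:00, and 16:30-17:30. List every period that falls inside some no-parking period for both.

Merge the first list: 06:30-13:30.
Merge the second list: 11:00-13:00, 15:30-16:00, 16:30-17:30.
06:30-13:30 overlaps B on 11:00-13:00.

11:00-13:00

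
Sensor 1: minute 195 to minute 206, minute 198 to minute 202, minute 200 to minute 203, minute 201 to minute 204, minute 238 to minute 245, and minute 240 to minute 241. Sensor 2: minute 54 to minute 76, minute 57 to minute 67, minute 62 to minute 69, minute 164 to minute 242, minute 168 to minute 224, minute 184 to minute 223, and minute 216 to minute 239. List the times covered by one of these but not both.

minute 54 to minute 76, minute 164 to minute 195, minute 206 to minute 238, minute 242 to minute 245

A, merged: minute 195 to minute 206, minute 238 to minute 245.
B, merged: minute 54 to minute 76, minute 164 to minute 242.
A but not B: minute 242 to minute 245.
B but not A: minute 54 to minute 76, minute 164 to minute 195, minute 206 to minute 238.
Combining gives A △ B.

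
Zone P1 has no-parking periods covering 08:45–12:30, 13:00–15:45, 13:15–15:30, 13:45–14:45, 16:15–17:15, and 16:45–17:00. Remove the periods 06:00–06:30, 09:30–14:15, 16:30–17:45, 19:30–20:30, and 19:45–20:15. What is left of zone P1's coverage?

08:45–09:30, 14:15–15:45, 16:15–16:30

First set merges to 08:45–12:30, 13:00–15:45, 16:15–17:15.
Second set merges to 06:00–06:30, 09:30–14:15, 16:30–17:45, 19:30–20:30.
08:45–12:30 with B removed leaves 08:45–09:30.
13:00–15:45 with B removed leaves 14:15–15:45.
16:15–17:15 with B removed leaves 16:15–16:30.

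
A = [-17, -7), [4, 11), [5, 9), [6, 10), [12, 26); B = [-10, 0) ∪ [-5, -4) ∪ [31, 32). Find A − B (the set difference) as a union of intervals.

[-17, -10) ∪ [4, 11) ∪ [12, 26)

A, merged: [-17, -7), [4, 11), [12, 26).
B, merged: [-10, 0), [31, 32).
[-17, -7) \ B = [-17, -10).
[4, 11): nothing removed.
[12, 26): nothing removed.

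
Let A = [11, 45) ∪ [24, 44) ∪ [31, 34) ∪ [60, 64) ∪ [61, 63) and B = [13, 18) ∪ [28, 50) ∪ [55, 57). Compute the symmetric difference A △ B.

Merge the first list: [11, 45), [60, 64).
A \ B = [11, 13), [18, 28), [60, 64).
B \ A = [45, 50), [55, 57).
Union of the two gives the symmetric difference.

[11, 13) ∪ [18, 28) ∪ [45, 50) ∪ [55, 57) ∪ [60, 64)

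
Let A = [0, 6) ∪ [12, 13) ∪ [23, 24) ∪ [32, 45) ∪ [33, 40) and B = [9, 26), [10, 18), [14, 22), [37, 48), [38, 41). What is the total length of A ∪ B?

39

Merge the first list: [0, 6), [12, 13), [23, 24), [32, 45).
Merge the second list: [9, 26), [37, 48).
A ∪ B = [0, 6), [9, 26), [32, 48).
Total: 6 + 17 + 16 = 39.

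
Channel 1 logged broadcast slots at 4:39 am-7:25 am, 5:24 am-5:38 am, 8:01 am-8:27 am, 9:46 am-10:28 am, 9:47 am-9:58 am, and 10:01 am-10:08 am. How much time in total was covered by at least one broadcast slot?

3 h 54 min

Merged: 4:39 am–7:25 am, 8:01 am–8:27 am, 9:46 am–10:28 am.
Lengths: 2 h 46 min + 26 min + 42 min = 3 h 54 min.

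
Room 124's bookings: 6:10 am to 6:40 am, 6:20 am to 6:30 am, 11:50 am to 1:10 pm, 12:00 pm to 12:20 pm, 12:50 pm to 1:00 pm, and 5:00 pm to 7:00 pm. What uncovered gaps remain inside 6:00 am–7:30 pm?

Covered (merged): 6:10 am–6:40 am, 11:50 am–1:10 pm, 5:00 pm–7:00 pm.
Uncovered inside 6:00 am–7:30 pm: 6:00 am–6:10 am, 6:40 am–11:50 am, 1:10 pm–5:00 pm, 7:00 pm–7:30 pm.

6:00 am–6:10 am, 6:40 am–11:50 am, 1:10 pm–5:00 pm, 7:00 pm–7:30 pm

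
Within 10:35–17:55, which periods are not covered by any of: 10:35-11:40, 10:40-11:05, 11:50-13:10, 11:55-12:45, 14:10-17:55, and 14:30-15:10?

11:40–11:50, 13:10–14:10

The merged coverage is 10:35–11:40, 11:50–13:10, 14:10–17:55.
Complement within 10:35–17:55: 11:40–11:50, 13:10–14:10.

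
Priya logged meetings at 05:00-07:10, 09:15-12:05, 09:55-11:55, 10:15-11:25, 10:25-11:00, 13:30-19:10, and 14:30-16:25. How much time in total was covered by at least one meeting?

10 h 40 min

Merged: 05:00–07:10, 09:15–12:05, 13:30–19:10.
Lengths: 2 h 10 min + 2 h 50 min + 5 h 40 min = 10 h 40 min.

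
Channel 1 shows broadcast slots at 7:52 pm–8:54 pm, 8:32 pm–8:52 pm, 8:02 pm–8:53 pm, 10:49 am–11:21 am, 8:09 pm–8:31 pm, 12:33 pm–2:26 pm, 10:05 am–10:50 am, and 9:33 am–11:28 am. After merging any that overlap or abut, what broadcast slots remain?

9:33 am–11:28 am, 12:33 pm–2:26 pm, 7:52 pm–8:54 pm

Sort by start: 9:33 am–11:28 am, 10:05 am–10:50 am, 10:49 am–11:21 am, 12:33 pm–2:26 pm, 7:52 pm–8:54 pm, 8:02 pm–8:53 pm, 8:09 pm–8:31 pm, 8:32 pm–8:52 pm.
10:05 am–10:50 am overlaps/touches 9:33 am–11:28 am → extend to 9:33 am–11:28 am.
10:49 am–11:21 am overlaps/touches 9:33 am–11:28 am → extend to 9:33 am–11:28 am.
12:33 pm–2:26 pm is disjoint → start new block.
7:52 pm–8:54 pm is disjoint → start new block.
8:02 pm–8:53 pm overlaps/touches 7:52 pm–8:54 pm → extend to 7:52 pm–8:54 pm.
8:09 pm–8:31 pm overlaps/touches 7:52 pm–8:54 pm → extend to 7:52 pm–8:54 pm.
8:32 pm–8:52 pm overlaps/touches 7:52 pm–8:54 pm → extend to 7:52 pm–8:54 pm.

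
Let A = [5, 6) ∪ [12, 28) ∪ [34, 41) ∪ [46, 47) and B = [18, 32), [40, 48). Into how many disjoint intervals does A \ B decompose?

3

A \ B = [5, 6), [12, 18), [34, 40).
That is 3 disjoint pieces.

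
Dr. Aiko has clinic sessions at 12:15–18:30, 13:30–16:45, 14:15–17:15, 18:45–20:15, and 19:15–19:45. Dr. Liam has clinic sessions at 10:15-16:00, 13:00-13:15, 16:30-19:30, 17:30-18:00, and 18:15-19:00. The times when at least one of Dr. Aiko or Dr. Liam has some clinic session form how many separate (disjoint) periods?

A, merged: 12:15-18:30, 18:45-20:15.
B, merged: 10:15-16:00, 16:30-19:30.
A ∪ B = 10:15-20:15.
That is 1 disjoint piece.

1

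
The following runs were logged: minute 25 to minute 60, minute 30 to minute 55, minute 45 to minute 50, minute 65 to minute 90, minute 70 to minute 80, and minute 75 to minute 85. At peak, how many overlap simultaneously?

Sweep endpoints in order; track running count of active intervals.
Peak of 3 reached at minute 45.

3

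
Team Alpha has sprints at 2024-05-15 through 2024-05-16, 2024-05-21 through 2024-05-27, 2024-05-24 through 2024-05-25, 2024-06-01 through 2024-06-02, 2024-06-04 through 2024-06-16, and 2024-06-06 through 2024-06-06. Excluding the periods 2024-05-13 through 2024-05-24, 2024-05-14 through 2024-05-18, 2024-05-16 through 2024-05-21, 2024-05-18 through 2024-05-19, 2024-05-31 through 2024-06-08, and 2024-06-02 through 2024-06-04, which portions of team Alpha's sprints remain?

2024-05-25 through 2024-05-27, 2024-06-09 through 2024-06-16

First set merges to 2024-05-15 through 2024-05-16, 2024-05-21 through 2024-05-27, 2024-06-01 through 2024-06-02, 2024-06-04 through 2024-06-16.
Second set merges to 2024-05-13 through 2024-05-24, 2024-05-31 through 2024-06-08.
2024-05-15 through 2024-05-16 lies entirely inside B → drops out.
2024-05-21 through 2024-05-27 with B removed leaves 2024-05-25 through 2024-05-27.
2024-06-01 through 2024-06-02 lies entirely inside B → drops out.
2024-06-04 through 2024-06-16 with B removed leaves 2024-06-09 through 2024-06-16.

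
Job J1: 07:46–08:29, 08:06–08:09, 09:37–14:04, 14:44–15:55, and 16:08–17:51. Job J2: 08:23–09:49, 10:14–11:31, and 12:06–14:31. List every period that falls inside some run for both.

Merge the first list: 07:46–08:29, 09:37–14:04, 14:44–15:55, 16:08–17:51.
07:46–08:29 ∩ B → 08:23–08:29.
09:37–14:04 ∩ B → 09:37–09:49, 10:14–11:31, 12:06–14:04.
14:44–15:55 meets no B interval.
16:08–17:51 meets no B interval.

08:23–08:29, 09:37–09:49, 10:14–11:31, 12:06–14:04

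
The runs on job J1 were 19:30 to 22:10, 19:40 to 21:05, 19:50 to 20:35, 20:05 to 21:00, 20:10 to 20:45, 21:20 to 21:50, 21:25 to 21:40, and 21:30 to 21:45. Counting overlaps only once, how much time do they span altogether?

Merged: 19:30-22:10.
Length: 2 h 40 min.

2 h 40 min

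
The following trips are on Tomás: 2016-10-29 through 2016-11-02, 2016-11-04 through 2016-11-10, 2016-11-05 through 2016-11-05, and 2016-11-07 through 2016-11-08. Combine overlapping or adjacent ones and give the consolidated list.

2016-11-04 through 2016-11-10 is disjoint → start new block.
2016-11-05 through 2016-11-05 overlaps/touches 2016-11-04 through 2016-11-10 → extend to 2016-11-04 through 2016-11-10.
2016-11-07 through 2016-11-08 overlaps/touches 2016-11-04 through 2016-11-10 → extend to 2016-11-04 through 2016-11-10.

2016-10-29 through 2016-11-02, 2016-11-04 through 2016-11-10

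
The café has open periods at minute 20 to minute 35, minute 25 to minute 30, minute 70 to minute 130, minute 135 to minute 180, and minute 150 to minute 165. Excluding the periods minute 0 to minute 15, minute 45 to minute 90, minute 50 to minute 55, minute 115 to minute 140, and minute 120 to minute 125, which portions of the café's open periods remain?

minute 20 to minute 35, minute 90 to minute 115, minute 140 to minute 180

First set merges to minute 20 to minute 35, minute 70 to minute 130, minute 135 to minute 180.
Second set merges to minute 0 to minute 15, minute 45 to minute 90, minute 115 to minute 140.
minute 20 to minute 35 is untouched.
minute 70 to minute 130 with B removed leaves minute 90 to minute 115.
minute 135 to minute 180 with B removed leaves minute 140 to minute 180.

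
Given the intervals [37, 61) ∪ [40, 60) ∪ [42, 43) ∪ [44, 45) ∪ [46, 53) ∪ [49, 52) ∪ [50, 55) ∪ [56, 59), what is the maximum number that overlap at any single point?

5

Sweep endpoints in order; track running count of active intervals.
Peak of 5 reached at 50.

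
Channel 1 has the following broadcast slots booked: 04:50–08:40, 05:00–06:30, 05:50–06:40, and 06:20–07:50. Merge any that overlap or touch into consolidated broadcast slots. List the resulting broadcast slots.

04:50–08:40

05:00–06:30 overlaps/touches 04:50–08:40 → extend to 04:50–08:40.
05:50–06:40 overlaps/touches 04:50–08:40 → extend to 04:50–08:40.
06:20–07:50 overlaps/touches 04:50–08:40 → extend to 04:50–08:40.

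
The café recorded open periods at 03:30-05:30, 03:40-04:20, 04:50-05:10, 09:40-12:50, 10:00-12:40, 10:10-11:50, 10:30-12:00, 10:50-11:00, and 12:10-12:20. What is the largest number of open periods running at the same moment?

5

Sweep endpoints in order; track running count of active intervals.
Peak of 5 reached at 10:50.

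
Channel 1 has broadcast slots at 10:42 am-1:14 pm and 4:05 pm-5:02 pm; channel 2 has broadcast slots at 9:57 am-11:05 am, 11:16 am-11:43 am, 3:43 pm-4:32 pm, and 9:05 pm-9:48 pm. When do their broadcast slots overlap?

10:42 am–11:05 am, 11:16 am–11:43 am, 4:05 pm–4:32 pm

10:42 am–1:14 pm overlaps B on 10:42 am–11:05 am, 11:16 am–11:43 am.
4:05 pm–5:02 pm overlaps B on 4:05 pm–4:32 pm.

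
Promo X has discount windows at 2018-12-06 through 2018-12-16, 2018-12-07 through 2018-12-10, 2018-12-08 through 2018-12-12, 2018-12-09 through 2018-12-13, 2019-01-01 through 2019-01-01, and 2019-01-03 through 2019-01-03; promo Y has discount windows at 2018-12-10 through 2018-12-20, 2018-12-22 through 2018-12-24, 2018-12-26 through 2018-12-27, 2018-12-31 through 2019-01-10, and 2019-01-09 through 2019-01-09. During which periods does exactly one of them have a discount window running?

A, merged: 2018-12-06 through 2018-12-16, 2019-01-01 through 2019-01-01, 2019-01-03 through 2019-01-03.
B, merged: 2018-12-10 through 2018-12-20, 2018-12-22 through 2018-12-24, 2018-12-26 through 2018-12-27, 2018-12-31 through 2019-01-10.
A but not B: 2018-12-06 through 2018-12-09.
B but not A: 2018-12-17 through 2018-12-20, 2018-12-22 through 2018-12-24, 2018-12-26 through 2018-12-27, 2018-12-31 through 2018-12-31, 2019-01-02 through 2019-01-02, 2019-01-04 through 2019-01-10.
Combining gives A △ B.

2018-12-06 through 2018-12-09, 2018-12-17 through 2018-12-20, 2018-12-22 through 2018-12-24, 2018-12-26 through 2018-12-27, 2018-12-31 through 2018-12-31, 2019-01-02 through 2019-01-02, 2019-01-04 through 2019-01-10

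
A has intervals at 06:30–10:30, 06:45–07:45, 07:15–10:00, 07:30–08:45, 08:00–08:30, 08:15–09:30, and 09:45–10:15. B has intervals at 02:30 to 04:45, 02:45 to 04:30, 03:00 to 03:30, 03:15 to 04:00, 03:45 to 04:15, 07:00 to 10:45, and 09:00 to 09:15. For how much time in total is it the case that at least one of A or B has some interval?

6 h 30 min

Merge the first list: 06:30–10:30.
Merge the second list: 02:30–04:45, 07:00–10:45.
A ∪ B = 02:30–04:45, 06:30–10:45.
Total: 2 h 15 min + 4 h 15 min = 6 h 30 min.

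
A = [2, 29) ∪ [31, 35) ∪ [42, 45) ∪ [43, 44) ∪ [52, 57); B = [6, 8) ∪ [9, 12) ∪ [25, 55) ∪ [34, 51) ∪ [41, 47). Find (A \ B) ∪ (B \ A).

[2, 6) ∪ [8, 9) ∪ [12, 25) ∪ [29, 31) ∪ [35, 42) ∪ [45, 52) ∪ [55, 57)

First set merges to [2, 29), [31, 35), [42, 45), [52, 57).
Second set merges to [6, 8), [9, 12), [25, 55).
A \ B = [2, 6), [8, 9), [12, 25), [55, 57).
B \ A = [29, 31), [35, 42), [45, 52).
Union of the two gives the symmetric difference.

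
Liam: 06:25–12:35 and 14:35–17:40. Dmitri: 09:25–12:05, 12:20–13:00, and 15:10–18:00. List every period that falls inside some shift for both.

06:25–12:35 meets the second set on 09:25–12:05, 12:20–12:35.
14:35–17:40 meets the second set on 15:10–17:40.

09:25–12:05, 12:20–12:35, 15:10–17:40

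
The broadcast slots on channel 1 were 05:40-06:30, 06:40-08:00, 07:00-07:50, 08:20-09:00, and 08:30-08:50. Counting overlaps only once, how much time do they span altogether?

2 h 50 min

Merged: 05:40–06:30, 06:40–08:00, 08:20–09:00.
Lengths: 50 min + 1 h 20 min + 40 min = 2 h 50 min.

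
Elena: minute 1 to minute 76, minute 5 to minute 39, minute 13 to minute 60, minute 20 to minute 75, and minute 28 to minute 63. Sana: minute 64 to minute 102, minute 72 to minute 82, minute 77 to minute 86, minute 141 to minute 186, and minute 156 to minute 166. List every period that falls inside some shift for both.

First set merges to minute 1 to minute 76.
Second set merges to minute 64 to minute 102, minute 141 to minute 186.
minute 1 to minute 76 ∩ B → minute 64 to minute 76.

minute 64 to minute 76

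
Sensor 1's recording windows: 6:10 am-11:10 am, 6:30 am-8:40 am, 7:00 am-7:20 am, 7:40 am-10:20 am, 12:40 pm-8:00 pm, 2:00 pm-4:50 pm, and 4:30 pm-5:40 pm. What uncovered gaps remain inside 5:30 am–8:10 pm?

After merging, the occupied span is 6:10 am-11:10 am, 12:40 pm-8:00 pm.
Complement within 5:30 am-8:10 pm: 5:30 am-6:10 am, 11:10 am-12:40 pm, 8:00 pm-8:10 pm.

5:30 am-6:10 am, 11:10 am-12:40 pm, 8:00 pm-8:10 pm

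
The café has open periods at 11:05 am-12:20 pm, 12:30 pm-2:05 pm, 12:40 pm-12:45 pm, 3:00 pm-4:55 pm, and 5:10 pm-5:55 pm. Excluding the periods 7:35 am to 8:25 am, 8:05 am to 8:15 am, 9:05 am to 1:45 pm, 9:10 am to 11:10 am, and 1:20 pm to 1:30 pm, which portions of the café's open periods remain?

Merge the first list: 11:05 am–12:20 pm, 12:30 pm–2:05 pm, 3:00 pm–4:55 pm, 5:10 pm–5:55 pm.
Merge the second list: 7:35 am–8:25 am, 9:05 am–1:45 pm.
11:05 am–12:20 pm: entirely removed.
12:30 pm–2:05 pm \ B = 1:45 pm–2:05 pm.
3:00 pm–4:55 pm: nothing removed.
5:10 pm–5:55 pm: nothing removed.

1:45 pm–2:05 pm, 3:00 pm–4:55 pm, 5:10 pm–5:55 pm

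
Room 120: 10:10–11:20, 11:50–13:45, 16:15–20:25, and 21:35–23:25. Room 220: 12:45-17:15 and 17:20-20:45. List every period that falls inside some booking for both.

12:45–13:45, 16:15–17:15, 17:20–20:25

10:10–11:20 falls entirely outside B.
11:50–13:45 overlaps B on 12:45–13:45.
16:15–20:25 overlaps B on 16:15–17:15, 17:20–20:25.
21:35–23:25 falls entirely outside B.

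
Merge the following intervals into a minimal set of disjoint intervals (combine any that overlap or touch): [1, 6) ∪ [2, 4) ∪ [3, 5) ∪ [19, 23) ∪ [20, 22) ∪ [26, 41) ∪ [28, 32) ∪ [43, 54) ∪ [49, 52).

[2, 4) overlaps/touches [1, 6) → extend to [1, 6).
[3, 5) overlaps/touches [1, 6) → extend to [1, 6).
[19, 23) is disjoint → start new block.
[20, 22) overlaps/touches [19, 23) → extend to [19, 23).
[26, 41) is disjoint → start new block.
[28, 32) overlaps/touches [26, 41) → extend to [26, 41).
[43, 54) is disjoint → start new block.
[49, 52) overlaps/touches [43, 54) → extend to [43, 54).

[1, 6) ∪ [19, 23) ∪ [26, 41) ∪ [43, 54)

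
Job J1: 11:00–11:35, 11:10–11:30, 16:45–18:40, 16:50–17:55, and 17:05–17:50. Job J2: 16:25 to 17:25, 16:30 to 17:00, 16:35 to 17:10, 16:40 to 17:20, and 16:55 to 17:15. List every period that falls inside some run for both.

First set merges to 11:00-11:35, 16:45-18:40.
Second set merges to 16:25-17:25.
11:00-11:35: no overlap with the second set.
16:45-18:40 meets the second set on 16:45-17:25.

16:45-17:25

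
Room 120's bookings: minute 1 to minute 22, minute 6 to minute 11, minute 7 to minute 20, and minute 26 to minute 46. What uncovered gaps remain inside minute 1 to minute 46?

minute 22 to minute 26

The merged coverage is minute 1 to minute 22, minute 26 to minute 46.
Gaps within minute 1 to minute 46: minute 22 to minute 26.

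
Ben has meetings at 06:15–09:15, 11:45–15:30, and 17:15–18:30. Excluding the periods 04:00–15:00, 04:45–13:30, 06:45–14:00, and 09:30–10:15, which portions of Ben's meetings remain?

15:00-15:30, 17:15-18:30

B, merged: 04:00-15:00.
06:15-09:15: fully covered by B → removed.
11:45-15:30 minus B → 15:00-15:30.
17:15-18:30: no B overlap → unchanged.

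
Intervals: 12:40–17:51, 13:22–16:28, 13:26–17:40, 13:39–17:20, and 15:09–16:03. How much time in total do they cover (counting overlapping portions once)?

5 h 11 min

Merged: 12:40–17:51.
Length: 5 h 11 min.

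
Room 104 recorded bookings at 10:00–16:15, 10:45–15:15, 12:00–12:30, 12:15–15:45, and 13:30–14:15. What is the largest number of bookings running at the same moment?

Walk the sorted start/end points keeping a running depth.
The depth first hits 4 at 12:15.

4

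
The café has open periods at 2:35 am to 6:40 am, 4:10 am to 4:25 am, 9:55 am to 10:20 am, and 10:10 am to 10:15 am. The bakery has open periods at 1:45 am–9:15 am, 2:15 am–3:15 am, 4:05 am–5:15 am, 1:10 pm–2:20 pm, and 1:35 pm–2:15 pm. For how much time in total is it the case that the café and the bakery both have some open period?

Merge the first list: 2:35 am–6:40 am, 9:55 am–10:20 am.
Merge the second list: 1:45 am–9:15 am, 1:10 pm–2:20 pm.
A ∩ B = 2:35 am–6:40 am.
Total: 4 h 5 min.

4 h 5 min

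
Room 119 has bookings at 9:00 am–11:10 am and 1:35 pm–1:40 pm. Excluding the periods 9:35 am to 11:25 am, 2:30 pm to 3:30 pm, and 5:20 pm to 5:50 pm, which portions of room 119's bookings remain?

9:00 am–11:10 am with B removed leaves 9:00 am–9:35 am.
1:35 pm–1:40 pm is untouched.

9:00 am–9:35 am, 1:35 pm–1:40 pm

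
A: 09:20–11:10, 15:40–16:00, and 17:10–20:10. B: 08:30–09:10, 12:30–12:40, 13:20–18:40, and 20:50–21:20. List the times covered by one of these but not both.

08:30–09:10, 09:20–11:10, 12:30–12:40, 13:20–15:40, 16:00–17:10, 18:40–20:10, 20:50–21:20

A \ B = 09:20–11:10, 18:40–20:10.
B \ A = 08:30–09:10, 12:30–12:40, 13:20–15:40, 16:00–17:10, 20:50–21:20.
Union of the two gives the symmetric difference.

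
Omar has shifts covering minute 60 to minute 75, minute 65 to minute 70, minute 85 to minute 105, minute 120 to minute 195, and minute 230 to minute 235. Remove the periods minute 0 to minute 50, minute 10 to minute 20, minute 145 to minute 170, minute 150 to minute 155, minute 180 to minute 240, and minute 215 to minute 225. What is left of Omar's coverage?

minute 60 to minute 75, minute 85 to minute 105, minute 120 to minute 145, minute 170 to minute 180

First set merges to minute 60 to minute 75, minute 85 to minute 105, minute 120 to minute 195, minute 230 to minute 235.
Second set merges to minute 0 to minute 50, minute 145 to minute 170, minute 180 to minute 240.
minute 60 to minute 75: no B overlap → unchanged.
minute 85 to minute 105: no B overlap → unchanged.
minute 120 to minute 195 minus B → minute 120 to minute 145, minute 170 to minute 180.
minute 230 to minute 235: fully covered by B → removed.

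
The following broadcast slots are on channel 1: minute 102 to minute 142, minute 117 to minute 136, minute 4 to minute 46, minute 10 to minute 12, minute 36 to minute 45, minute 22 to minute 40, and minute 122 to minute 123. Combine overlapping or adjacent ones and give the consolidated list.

minute 4 to minute 46, minute 102 to minute 142

Sort by start: minute 4 to minute 46, minute 10 to minute 12, minute 22 to minute 40, minute 36 to minute 45, minute 102 to minute 142, minute 117 to minute 136, minute 122 to minute 123.
minute 10 to minute 12 overlaps/touches minute 4 to minute 46 → extend to minute 4 to minute 46.
minute 22 to minute 40 overlaps/touches minute 4 to minute 46 → extend to minute 4 to minute 46.
minute 36 to minute 45 overlaps/touches minute 4 to minute 46 → extend to minute 4 to minute 46.
minute 102 to minute 142 is disjoint → start new block.
minute 117 to minute 136 overlaps/touches minute 102 to minute 142 → extend to minute 102 to minute 142.
minute 122 to minute 123 overlaps/touches minute 102 to minute 142 → extend to minute 102 to minute 142.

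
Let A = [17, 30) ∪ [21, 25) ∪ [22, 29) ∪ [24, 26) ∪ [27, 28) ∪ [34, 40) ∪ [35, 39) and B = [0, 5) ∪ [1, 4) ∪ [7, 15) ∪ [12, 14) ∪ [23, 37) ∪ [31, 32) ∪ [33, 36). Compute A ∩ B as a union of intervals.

First set merges to [17, 30), [34, 40).
Second set merges to [0, 5), [7, 15), [23, 37).
[17, 30) overlaps B on [23, 30).
[34, 40) overlaps B on [34, 37).

[23, 30) ∪ [34, 37)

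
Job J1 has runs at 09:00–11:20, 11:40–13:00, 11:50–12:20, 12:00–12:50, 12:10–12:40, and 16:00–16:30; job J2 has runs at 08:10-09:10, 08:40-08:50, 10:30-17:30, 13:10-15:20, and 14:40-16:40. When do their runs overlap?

A, merged: 09:00–11:20, 11:40–13:00, 16:00–16:30.
B, merged: 08:10–09:10, 10:30–17:30.
09:00–11:20 overlaps B on 09:00–09:10, 10:30–11:20.
11:40–13:00 overlaps B on 11:40–13:00.
16:00–16:30 overlaps B on 16:00–16:30.

09:00–09:10, 10:30–11:20, 11:40–13:00, 16:00–16:30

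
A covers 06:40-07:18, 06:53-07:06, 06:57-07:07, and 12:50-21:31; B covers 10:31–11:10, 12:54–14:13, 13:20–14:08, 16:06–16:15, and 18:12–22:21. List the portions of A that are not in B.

Merge the first list: 06:40–07:18, 12:50–21:31.
Merge the second list: 10:31–11:10, 12:54–14:13, 16:06–16:15, 18:12–22:21.
06:40–07:18 is untouched.
12:50–21:31 with B removed leaves 12:50–12:54, 14:13–16:06, 16:15–18:12.

06:40–07:18, 12:50–12:54, 14:13–16:06, 16:15–18:12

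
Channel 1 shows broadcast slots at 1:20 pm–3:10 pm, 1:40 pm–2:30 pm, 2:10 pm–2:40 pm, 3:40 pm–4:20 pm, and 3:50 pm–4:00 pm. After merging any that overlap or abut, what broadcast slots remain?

1:40 pm-2:30 pm overlaps/touches 1:20 pm-3:10 pm → extend to 1:20 pm-3:10 pm.
2:10 pm-2:40 pm overlaps/touches 1:20 pm-3:10 pm → extend to 1:20 pm-3:10 pm.
3:40 pm-4:20 pm is disjoint → start new block.
3:50 pm-4:00 pm overlaps/touches 3:40 pm-4:20 pm → extend to 3:40 pm-4:20 pm.

1:20 pm-3:10 pm, 3:40 pm-4:20 pm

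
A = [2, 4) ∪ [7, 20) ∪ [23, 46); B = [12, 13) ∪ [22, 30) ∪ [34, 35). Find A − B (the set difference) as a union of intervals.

[2, 4) is untouched.
[7, 20) with B removed leaves [7, 12), [13, 20).
[23, 46) with B removed leaves [30, 34), [35, 46).

[2, 4) ∪ [7, 12) ∪ [13, 20) ∪ [30, 34) ∪ [35, 46)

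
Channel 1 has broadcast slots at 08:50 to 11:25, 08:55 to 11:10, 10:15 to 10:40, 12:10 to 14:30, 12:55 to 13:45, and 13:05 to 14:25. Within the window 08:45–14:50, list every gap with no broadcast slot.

Covered (merged): 08:50–11:25, 12:10–14:30.
Uncovered inside 08:45–14:50: 08:45–08:50, 11:25–12:10, 14:30–14:50.

08:45–08:50, 11:25–12:10, 14:30–14:50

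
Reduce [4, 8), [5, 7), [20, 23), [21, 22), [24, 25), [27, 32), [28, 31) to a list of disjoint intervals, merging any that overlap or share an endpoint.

[5, 7) overlaps/touches [4, 8) → extend to [4, 8).
[20, 23) is disjoint → start new block.
[21, 22) overlaps/touches [20, 23) → extend to [20, 23).
[24, 25) is disjoint → start new block.
[27, 32) is disjoint → start new block.
[28, 31) overlaps/touches [27, 32) → extend to [27, 32).

[4, 8) ∪ [20, 23) ∪ [24, 25) ∪ [27, 32)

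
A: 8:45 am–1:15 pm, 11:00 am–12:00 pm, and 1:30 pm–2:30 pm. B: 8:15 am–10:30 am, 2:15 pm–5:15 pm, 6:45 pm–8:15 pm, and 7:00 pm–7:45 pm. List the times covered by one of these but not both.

8:15 am–8:45 am, 10:30 am–1:15 pm, 1:30 pm–2:15 pm, 2:30 pm–5:15 pm, 6:45 pm–8:15 pm

First set merges to 8:45 am–1:15 pm, 1:30 pm–2:30 pm.
Second set merges to 8:15 am–10:30 am, 2:15 pm–5:15 pm, 6:45 pm–8:15 pm.
Only in the first: 10:30 am–1:15 pm, 1:30 pm–2:15 pm.
Only in the second: 8:15 am–8:45 am, 2:30 pm–5:15 pm, 6:45 pm–8:15 pm.
Together these are the periods covered by exactly one.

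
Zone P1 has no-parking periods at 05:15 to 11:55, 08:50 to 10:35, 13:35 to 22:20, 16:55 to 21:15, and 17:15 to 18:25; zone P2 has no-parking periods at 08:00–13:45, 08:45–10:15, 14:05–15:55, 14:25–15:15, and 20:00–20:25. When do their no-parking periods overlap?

08:00–11:55, 13:35–13:45, 14:05–15:55, 20:00–20:25

First set merges to 05:15–11:55, 13:35–22:20.
Second set merges to 08:00–13:45, 14:05–15:55, 20:00–20:25.
05:15–11:55 overlaps B on 08:00–11:55.
13:35–22:20 overlaps B on 13:35–13:45, 14:05–15:55, 20:00–20:25.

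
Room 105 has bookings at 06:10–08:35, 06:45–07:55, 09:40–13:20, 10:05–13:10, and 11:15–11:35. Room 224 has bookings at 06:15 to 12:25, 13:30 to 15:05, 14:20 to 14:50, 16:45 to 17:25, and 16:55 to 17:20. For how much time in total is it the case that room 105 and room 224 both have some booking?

First set merges to 06:10–08:35, 09:40–13:20.
Second set merges to 06:15–12:25, 13:30–15:05, 16:45–17:25.
A ∩ B = 06:15–08:35, 09:40–12:25.
Total: 2 h 20 min + 2 h 45 min = 5 h 5 min.

5 h 5 min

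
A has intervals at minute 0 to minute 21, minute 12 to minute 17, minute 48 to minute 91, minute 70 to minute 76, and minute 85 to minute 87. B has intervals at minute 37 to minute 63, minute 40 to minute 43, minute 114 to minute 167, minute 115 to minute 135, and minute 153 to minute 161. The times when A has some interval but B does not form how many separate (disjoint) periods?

Merge the first list: minute 0 to minute 21, minute 48 to minute 91.
Merge the second list: minute 37 to minute 63, minute 114 to minute 167.
A \ B = minute 0 to minute 21, minute 63 to minute 91.
That is 2 disjoint pieces.

2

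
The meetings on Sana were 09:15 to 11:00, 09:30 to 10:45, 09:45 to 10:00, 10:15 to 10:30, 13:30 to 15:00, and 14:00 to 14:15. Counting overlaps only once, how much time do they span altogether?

3 h 15 min

Merged: 09:15–11:00, 13:30–15:00.
Lengths: 1 h 45 min + 1 h 30 min = 3 h 15 min.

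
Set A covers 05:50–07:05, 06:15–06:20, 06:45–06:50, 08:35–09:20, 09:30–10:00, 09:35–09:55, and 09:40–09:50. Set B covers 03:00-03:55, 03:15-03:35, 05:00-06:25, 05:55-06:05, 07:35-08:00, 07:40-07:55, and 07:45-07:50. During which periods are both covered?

First set merges to 05:50–07:05, 08:35–09:20, 09:30–10:00.
Second set merges to 03:00–03:55, 05:00–06:25, 07:35–08:00.
05:50–07:05 ∩ B → 05:50–06:25.
08:35–09:20 meets no B interval.
09:30–10:00 meets no B interval.

05:50–06:25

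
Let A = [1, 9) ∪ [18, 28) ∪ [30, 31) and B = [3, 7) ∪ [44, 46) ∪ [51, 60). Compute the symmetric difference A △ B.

[1, 3) ∪ [7, 9) ∪ [18, 28) ∪ [30, 31) ∪ [44, 46) ∪ [51, 60)

A but not B: [1, 3), [7, 9), [18, 28), [30, 31).
B but not A: [44, 46), [51, 60).
Combining gives A △ B.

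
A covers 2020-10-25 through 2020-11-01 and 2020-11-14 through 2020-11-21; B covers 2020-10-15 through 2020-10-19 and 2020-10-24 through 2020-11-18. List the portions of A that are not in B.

2020-10-25 through 2020-11-01: entirely removed.
2020-11-14 through 2020-11-21 \ B = 2020-11-19 through 2020-11-21.

2020-11-19 through 2020-11-21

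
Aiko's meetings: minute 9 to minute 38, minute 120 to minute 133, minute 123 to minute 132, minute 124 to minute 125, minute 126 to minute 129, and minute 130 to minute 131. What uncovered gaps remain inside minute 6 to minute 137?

After merging, the occupied span is minute 9 to minute 38, minute 120 to minute 133.
Gaps within minute 6 to minute 137: minute 6 to minute 9, minute 38 to minute 120, minute 133 to minute 137.

minute 6 to minute 9, minute 38 to minute 120, minute 133 to minute 137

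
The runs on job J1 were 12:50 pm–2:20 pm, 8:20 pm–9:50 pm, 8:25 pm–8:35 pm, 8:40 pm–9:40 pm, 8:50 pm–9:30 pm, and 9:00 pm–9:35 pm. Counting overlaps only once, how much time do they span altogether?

3 h

Merged: 12:50 pm–2:20 pm, 8:20 pm–9:50 pm.
Lengths: 1 h 30 min + 1 h 30 min = 3 h.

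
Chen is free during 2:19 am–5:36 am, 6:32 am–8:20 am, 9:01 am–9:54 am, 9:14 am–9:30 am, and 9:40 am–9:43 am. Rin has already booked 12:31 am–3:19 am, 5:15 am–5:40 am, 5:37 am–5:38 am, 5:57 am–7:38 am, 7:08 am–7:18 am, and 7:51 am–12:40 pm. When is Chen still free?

First set merges to 2:19 am–5:36 am, 6:32 am–8:20 am, 9:01 am–9:54 am.
Second set merges to 12:31 am–3:19 am, 5:15 am–5:40 am, 5:57 am–7:38 am, 7:51 am–12:40 pm.
2:19 am–5:36 am minus B → 3:19 am–5:15 am.
6:32 am–8:20 am minus B → 7:38 am–7:51 am.
9:01 am–9:54 am: fully covered by B → removed.

3:19 am–5:15 am, 7:38 am–7:51 am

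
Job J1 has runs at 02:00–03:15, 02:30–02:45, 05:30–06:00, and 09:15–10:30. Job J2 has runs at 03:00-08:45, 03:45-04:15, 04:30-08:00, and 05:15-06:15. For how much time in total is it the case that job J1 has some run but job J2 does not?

2 h 15 min

A, merged: 02:00-03:15, 05:30-06:00, 09:15-10:30.
B, merged: 03:00-08:45.
A \ B = 02:00-03:00, 09:15-10:30.
Total: 1 h + 1 h 15 min = 2 h 15 min.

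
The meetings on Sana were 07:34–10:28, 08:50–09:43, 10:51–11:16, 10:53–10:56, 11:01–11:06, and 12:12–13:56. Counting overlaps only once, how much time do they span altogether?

5 h 3 min

Merged: 07:34–10:28, 10:51–11:16, 12:12–13:56.
Lengths: 2 h 54 min + 25 min + 1 h 44 min = 5 h 3 min.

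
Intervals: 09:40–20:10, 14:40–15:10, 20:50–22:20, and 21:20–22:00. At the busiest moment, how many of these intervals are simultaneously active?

Sweep endpoints in order; track running count of active intervals.
Peak of 2 reached at 14:40.

2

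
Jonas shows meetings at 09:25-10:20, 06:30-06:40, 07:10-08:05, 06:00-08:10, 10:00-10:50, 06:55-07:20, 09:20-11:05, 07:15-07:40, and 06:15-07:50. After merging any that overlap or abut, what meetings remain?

06:00–08:10, 09:20–11:05

Sort by start: 06:00–08:10, 06:15–07:50, 06:30–06:40, 06:55–07:20, 07:10–08:05, 07:15–07:40, 09:20–11:05, 09:25–10:20, 10:00–10:50.
06:15–07:50 overlaps/touches 06:00–08:10 → extend to 06:00–08:10.
06:30–06:40 overlaps/touches 06:00–08:10 → extend to 06:00–08:10.
06:55–07:20 overlaps/touches 06:00–08:10 → extend to 06:00–08:10.
07:10–08:05 overlaps/touches 06:00–08:10 → extend to 06:00–08:10.
07:15–07:40 overlaps/touches 06:00–08:10 → extend to 06:00–08:10.
09:20–11:05 is disjoint → start new block.
09:25–10:20 overlaps/touches 09:20–11:05 → extend to 09:20–11:05.
10:00–10:50 overlaps/touches 09:20–11:05 → extend to 09:20–11:05.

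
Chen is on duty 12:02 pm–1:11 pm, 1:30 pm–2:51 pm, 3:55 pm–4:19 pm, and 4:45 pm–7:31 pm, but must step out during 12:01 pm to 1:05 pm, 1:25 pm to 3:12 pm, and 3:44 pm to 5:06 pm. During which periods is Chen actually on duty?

12:02 pm-1:11 pm with B removed leaves 1:05 pm-1:11 pm.
1:30 pm-2:51 pm lies entirely inside B → drops out.
3:55 pm-4:19 pm lies entirely inside B → drops out.
4:45 pm-7:31 pm with B removed leaves 5:06 pm-7:31 pm.

1:05 pm-1:11 pm, 5:06 pm-7:31 pm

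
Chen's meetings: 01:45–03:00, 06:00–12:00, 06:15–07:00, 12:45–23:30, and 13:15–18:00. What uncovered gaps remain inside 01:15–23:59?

After merging, the occupied span is 01:45-03:00, 06:00-12:00, 12:45-23:30.
Complement within 01:15-23:59: 01:15-01:45, 03:00-06:00, 12:00-12:45, 23:30-23:59.

01:15-01:45, 03:00-06:00, 12:00-12:45, 23:30-23:59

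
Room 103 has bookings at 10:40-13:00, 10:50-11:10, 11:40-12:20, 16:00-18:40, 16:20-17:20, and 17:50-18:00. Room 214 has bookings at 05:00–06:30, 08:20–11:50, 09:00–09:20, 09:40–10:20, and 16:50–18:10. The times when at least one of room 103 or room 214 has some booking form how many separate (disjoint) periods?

3

First set merges to 10:40–13:00, 16:00–18:40.
Second set merges to 05:00–06:30, 08:20–11:50, 16:50–18:10.
A ∪ B = 05:00–06:30, 08:20–13:00, 16:00–18:40.
That is 3 disjoint pieces.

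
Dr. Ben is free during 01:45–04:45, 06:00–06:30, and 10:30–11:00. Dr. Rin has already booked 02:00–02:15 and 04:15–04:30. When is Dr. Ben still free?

01:45–04:45 with B removed leaves 01:45–02:00, 02:15–04:15, 04:30–04:45.
06:00–06:30 is untouched.
10:30–11:00 is untouched.

01:45–02:00, 02:15–04:15, 04:30–04:45, 06:00–06:30, 10:30–11:00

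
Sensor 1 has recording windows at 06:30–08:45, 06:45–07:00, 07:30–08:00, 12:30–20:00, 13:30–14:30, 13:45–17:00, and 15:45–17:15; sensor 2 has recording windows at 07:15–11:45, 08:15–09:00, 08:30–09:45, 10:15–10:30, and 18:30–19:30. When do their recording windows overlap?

07:15–08:45, 18:30–19:30

A, merged: 06:30–08:45, 12:30–20:00.
B, merged: 07:15–11:45, 18:30–19:30.
06:30–08:45 ∩ B → 07:15–08:45.
12:30–20:00 ∩ B → 18:30–19:30.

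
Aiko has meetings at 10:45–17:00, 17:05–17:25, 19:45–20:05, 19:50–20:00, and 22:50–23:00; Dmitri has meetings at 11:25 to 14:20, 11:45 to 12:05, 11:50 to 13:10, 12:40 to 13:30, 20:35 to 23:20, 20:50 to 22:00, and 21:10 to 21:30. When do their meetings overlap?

11:25-14:20, 22:50-23:00

Merge the first list: 10:45-17:00, 17:05-17:25, 19:45-20:05, 22:50-23:00.
Merge the second list: 11:25-14:20, 20:35-23:20.
10:45-17:00 overlaps B on 11:25-14:20.
17:05-17:25 falls entirely outside B.
19:45-20:05 falls entirely outside B.
22:50-23:00 overlaps B on 22:50-23:00.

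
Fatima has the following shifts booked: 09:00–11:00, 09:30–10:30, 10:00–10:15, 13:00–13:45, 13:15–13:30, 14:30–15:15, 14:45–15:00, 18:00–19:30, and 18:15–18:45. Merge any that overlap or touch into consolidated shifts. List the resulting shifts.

09:30-10:30 overlaps/touches 09:00-11:00 → extend to 09:00-11:00.
10:00-10:15 overlaps/touches 09:00-11:00 → extend to 09:00-11:00.
13:00-13:45 is disjoint → start new block.
13:15-13:30 overlaps/touches 13:00-13:45 → extend to 13:00-13:45.
14:30-15:15 is disjoint → start new block.
14:45-15:00 overlaps/touches 14:30-15:15 → extend to 14:30-15:15.
18:00-19:30 is disjoint → start new block.
18:15-18:45 overlaps/touches 18:00-19:30 → extend to 18:00-19:30.

09:00-11:00, 13:00-13:45, 14:30-15:15, 18:00-19:30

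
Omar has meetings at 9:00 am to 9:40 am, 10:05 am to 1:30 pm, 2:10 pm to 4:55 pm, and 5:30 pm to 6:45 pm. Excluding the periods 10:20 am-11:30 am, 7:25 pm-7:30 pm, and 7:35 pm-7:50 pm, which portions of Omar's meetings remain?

9:00 am–9:40 am is untouched.
10:05 am–1:30 pm with B removed leaves 10:05 am–10:20 am, 11:30 am–1:30 pm.
2:10 pm–4:55 pm is untouched.
5:30 pm–6:45 pm is untouched.

9:00 am–9:40 am, 10:05 am–10:20 am, 11:30 am–1:30 pm, 2:10 pm–4:55 pm, 5:30 pm–6:45 pm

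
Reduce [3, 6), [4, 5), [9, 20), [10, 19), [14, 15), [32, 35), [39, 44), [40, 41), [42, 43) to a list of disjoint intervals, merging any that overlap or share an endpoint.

[3, 6) ∪ [9, 20) ∪ [32, 35) ∪ [39, 44)

[4, 5) overlaps/touches [3, 6) → extend to [3, 6).
[9, 20) is disjoint → start new block.
[10, 19) overlaps/touches [9, 20) → extend to [9, 20).
[14, 15) overlaps/touches [9, 20) → extend to [9, 20).
[32, 35) is disjoint → start new block.
[39, 44) is disjoint → start new block.
[40, 41) overlaps/touches [39, 44) → extend to [39, 44).
[42, 43) overlaps/touches [39, 44) → extend to [39, 44).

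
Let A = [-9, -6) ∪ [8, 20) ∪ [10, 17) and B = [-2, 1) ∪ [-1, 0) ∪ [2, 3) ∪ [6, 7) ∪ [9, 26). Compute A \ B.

[-9, -6) ∪ [8, 9)

First set merges to [-9, -6), [8, 20).
Second set merges to [-2, 1), [2, 3), [6, 7), [9, 26).
[-9, -6) is untouched.
[8, 20) with B removed leaves [8, 9).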